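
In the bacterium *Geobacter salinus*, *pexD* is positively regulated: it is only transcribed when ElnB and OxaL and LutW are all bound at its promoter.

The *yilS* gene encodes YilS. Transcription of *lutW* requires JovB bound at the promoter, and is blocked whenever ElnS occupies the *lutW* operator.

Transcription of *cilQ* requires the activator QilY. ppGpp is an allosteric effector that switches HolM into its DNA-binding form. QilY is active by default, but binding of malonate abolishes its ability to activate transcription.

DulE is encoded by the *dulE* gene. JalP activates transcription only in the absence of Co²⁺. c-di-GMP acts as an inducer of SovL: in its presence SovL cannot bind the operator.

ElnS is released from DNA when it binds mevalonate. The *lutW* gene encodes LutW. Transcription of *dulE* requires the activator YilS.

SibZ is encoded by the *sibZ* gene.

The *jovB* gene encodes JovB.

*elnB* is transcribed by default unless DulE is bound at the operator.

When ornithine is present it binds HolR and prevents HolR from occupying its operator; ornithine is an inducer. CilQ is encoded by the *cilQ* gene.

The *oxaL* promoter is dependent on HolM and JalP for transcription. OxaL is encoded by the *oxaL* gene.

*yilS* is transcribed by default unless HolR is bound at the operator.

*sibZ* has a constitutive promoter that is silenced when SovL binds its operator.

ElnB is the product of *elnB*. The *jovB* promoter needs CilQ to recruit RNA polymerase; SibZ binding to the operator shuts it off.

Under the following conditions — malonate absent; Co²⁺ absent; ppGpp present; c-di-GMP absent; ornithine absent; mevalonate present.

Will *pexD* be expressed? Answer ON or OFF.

Ornithine is absent, so HolR is active.
With repressor HolR bound, *yilS* is not transcribed.
So YilS is not produced.
Required activator YilS is absent, so *dulE* is not transcribed.
So DulE is not produced.
With no repressor bound, *elnB* is transcribed.
So ElnB is produced and active.
ppGpp is present, so HolM is active.
Co²⁺ is absent, so JalP is active.
No repressor is bound and HolM and JalP are active, so *oxaL* is transcribed.
So OxaL is produced and active.
Malonate is absent, so QilY is active.
No repressor is bound and QilY is active, so *cilQ* is transcribed.
So CilQ is produced and active.
c-di-GMP is absent, so SovL is active.
With repressor SovL bound, *sibZ* is not transcribed.
So SibZ is not produced.
No repressor is bound and CilQ is active, so *jovB* is transcribed.
So JovB is produced and active.
Mevalonate is present, so ElnS is inactive.
No repressor is bound and JovB is active, so *lutW* is transcribed.
So LutW is produced and active.
No repressor is bound and ElnB and OxaL and LutW are active, so *pexD* is transcribed.

ON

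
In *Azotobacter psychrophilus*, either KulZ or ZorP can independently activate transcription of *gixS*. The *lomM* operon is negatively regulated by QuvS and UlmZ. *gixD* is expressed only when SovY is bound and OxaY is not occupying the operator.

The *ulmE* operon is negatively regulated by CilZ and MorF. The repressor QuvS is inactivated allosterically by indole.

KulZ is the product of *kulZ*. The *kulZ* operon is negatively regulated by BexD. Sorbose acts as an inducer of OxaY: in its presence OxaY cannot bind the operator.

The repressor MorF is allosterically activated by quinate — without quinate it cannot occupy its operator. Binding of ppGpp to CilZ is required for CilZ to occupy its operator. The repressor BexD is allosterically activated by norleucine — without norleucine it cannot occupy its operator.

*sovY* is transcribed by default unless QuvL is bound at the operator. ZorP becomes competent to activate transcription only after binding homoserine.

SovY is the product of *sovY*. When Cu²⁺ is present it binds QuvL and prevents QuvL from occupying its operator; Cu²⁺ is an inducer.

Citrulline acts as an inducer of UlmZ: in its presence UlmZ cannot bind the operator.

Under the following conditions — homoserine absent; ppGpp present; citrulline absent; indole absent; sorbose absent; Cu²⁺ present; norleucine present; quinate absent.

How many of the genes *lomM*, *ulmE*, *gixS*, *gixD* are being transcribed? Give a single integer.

Indole is absent, so QuvS is active.
Citrulline is absent, so UlmZ is active.
With repressor QuvS bound, *lomM* is not transcribed.
→ *lomM* is OFF.
ppGpp is present, so CilZ is active.
Quinate is absent, so MorF is inactive.
With repressor CilZ bound, *ulmE* is not transcribed.
→ *ulmE* is OFF.
Norleucine is present, so BexD is active.
With repressor BexD bound, *kulZ* is not transcribed.
So KulZ is not produced.
Homoserine is absent, so ZorP is inactive.
No activator is available at the *gixS* promoter, so *gixS* is not transcribed.
→ *gixS* is OFF.
Sorbose is absent, so OxaY is active.
Cu²⁺ is present, so QuvL is inactive.
With no repressor bound, *sovY* is transcribed.
So SovY is produced and active.
With repressor OxaY bound, *gixD* is not transcribed.
→ *gixD* is OFF.
0 of the 4 genes are transcribed.

0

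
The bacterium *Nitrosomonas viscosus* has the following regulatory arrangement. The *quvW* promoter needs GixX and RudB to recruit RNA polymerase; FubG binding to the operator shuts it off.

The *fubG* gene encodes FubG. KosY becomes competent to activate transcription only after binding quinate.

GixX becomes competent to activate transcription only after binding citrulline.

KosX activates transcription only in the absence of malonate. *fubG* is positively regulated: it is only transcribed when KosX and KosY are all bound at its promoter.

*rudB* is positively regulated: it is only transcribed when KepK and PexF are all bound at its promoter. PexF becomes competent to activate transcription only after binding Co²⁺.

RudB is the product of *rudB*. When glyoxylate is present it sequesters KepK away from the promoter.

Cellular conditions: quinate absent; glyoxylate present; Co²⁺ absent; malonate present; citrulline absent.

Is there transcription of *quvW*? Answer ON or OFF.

Citrulline is absent, so GixX is inactive.
Glyoxylate is present, so KepK is inactive.
Co²⁺ is absent, so PexF is inactive.
Required activator KepK is absent, so *rudB* is not transcribed.
So RudB is not produced.
Malonate is present, so KosX is inactive.
Quinate is absent, so KosY is inactive.
Required activator KosX is absent, so *fubG* is not transcribed.
So FubG is not produced.
Required activator GixX is absent, so *quvW* is not transcribed.

OFF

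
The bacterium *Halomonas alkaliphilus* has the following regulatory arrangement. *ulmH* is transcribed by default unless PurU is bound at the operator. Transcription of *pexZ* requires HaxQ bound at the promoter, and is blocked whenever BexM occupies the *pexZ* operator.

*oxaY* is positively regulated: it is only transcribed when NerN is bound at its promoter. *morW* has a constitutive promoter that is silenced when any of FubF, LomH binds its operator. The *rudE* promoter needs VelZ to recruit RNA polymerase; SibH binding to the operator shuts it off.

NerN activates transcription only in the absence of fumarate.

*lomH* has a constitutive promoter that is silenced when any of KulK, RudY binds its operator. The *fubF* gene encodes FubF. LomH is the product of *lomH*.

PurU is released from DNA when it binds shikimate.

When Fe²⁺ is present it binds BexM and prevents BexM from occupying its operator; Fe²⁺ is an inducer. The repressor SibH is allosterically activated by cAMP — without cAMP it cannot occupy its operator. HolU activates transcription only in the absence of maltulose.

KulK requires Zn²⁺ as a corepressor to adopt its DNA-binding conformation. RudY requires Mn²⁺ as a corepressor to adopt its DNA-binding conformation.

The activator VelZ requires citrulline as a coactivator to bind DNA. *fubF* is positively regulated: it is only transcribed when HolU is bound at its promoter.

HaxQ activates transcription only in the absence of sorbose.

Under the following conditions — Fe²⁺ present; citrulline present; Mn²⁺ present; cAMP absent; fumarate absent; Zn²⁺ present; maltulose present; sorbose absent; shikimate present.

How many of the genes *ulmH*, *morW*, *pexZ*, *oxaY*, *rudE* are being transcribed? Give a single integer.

Shikimate is present, so PurU is inactive.
With no repressor bound, *ulmH* is transcribed.
→ *ulmH* is ON.
Maltulose is present, so HolU is inactive.
Required activator HolU is absent, so *fubF* is not transcribed.
So FubF is not produced.
Zn²⁺ is present, so KulK is active.
Mn²⁺ is present, so RudY is active.
With repressor KulK bound, *lomH* is not transcribed.
So LomH is not produced.
With no repressor bound, *morW* is transcribed.
→ *morW* is ON.
Sorbose is absent, so HaxQ is active.
Fe²⁺ is present, so BexM is inactive.
No repressor is bound and HaxQ is active, so *pexZ* is transcribed.
→ *pexZ* is ON.
Fumarate is absent, so NerN is active.
No repressor is bound and NerN is active, so *oxaY* is transcribed.
→ *oxaY* is ON.
cAMP is absent, so SibH is inactive.
Citrulline is present, so VelZ is active.
No repressor is bound and VelZ is active, so *rudE* is transcribed.
→ *rudE* is ON.
5 of the 5 genes are transcribed.

5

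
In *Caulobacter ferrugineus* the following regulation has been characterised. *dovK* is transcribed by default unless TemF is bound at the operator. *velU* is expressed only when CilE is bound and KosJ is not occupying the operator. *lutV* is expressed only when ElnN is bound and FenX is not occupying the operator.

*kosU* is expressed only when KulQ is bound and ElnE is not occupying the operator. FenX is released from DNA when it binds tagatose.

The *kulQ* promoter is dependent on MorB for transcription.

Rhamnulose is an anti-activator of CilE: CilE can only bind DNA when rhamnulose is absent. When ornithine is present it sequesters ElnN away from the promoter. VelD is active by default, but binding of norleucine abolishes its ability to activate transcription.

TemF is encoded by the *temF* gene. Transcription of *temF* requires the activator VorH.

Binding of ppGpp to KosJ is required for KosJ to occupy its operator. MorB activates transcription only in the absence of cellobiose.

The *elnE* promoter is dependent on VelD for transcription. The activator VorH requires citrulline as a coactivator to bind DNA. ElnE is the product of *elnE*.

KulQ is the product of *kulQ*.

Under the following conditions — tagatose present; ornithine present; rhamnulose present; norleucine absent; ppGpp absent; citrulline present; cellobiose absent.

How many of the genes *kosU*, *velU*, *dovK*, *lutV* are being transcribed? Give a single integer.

Cellobiose is absent, so MorB is active.
No repressor is bound and MorB is active, so *kulQ* is transcribed.
So KulQ is produced and active.
Norleucine is absent, so VelD is active.
No repressor is bound and VelD is active, so *elnE* is transcribed.
So ElnE is produced and active.
With repressor ElnE bound, *kosU* is not transcribed.
→ *kosU* is OFF.
ppGpp is absent, so KosJ is inactive.
Rhamnulose is present, so CilE is inactive.
Required activator CilE is absent, so *velU* is not transcribed.
→ *velU* is OFF.
Citrulline is present, so VorH is active.
No repressor is bound and VorH is active, so *temF* is transcribed.
So TemF is produced and active.
With repressor TemF bound, *dovK* is not transcribed.
→ *dovK* is OFF.
Ornithine is present, so ElnN is inactive.
Tagatose is present, so FenX is inactive.
Required activator ElnN is absent, so *lutV* is not transcribed.
→ *lutV* is OFF.
0 of the 4 genes are transcribed.

0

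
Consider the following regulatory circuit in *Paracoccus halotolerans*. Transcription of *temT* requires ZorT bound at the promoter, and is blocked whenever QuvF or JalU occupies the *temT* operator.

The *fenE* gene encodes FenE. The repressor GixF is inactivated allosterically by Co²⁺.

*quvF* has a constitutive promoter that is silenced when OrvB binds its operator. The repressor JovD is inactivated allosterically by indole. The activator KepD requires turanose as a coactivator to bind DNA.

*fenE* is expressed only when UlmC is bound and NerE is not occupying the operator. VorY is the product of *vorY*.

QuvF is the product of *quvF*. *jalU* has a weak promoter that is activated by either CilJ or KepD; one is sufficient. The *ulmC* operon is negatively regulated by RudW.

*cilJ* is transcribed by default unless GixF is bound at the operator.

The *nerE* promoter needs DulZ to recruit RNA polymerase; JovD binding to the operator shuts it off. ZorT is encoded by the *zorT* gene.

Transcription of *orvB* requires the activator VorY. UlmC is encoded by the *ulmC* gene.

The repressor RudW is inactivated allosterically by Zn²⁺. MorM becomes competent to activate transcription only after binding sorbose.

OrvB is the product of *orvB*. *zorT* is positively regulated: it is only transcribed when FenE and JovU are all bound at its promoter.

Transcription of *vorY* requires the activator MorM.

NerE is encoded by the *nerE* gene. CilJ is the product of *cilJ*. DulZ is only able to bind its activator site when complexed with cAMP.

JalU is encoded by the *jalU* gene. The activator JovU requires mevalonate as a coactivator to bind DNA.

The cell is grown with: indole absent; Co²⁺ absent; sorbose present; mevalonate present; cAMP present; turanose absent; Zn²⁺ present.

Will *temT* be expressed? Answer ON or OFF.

ON

Sorbose is present, so MorM is active.
No repressor is bound and MorM is active, so *vorY* is transcribed.
So VorY is produced and active.
No repressor is bound and VorY is active, so *orvB* is transcribed.
So OrvB is produced and active.
With repressor OrvB bound, *quvF* is not transcribed.
So QuvF is not produced.
Co²⁺ is absent, so GixF is active.
With repressor GixF bound, *cilJ* is not transcribed.
So CilJ is not produced.
Turanose is absent, so KepD is inactive.
No activator is available at the *jalU* promoter, so *jalU* is not transcribed.
So JalU is not produced.
Indole is absent, so JovD is active.
cAMP is present, so DulZ is active.
With repressor JovD bound, *nerE* is not transcribed.
So NerE is not produced.
Zn²⁺ is present, so RudW is inactive.
With no repressor bound, *ulmC* is transcribed.
So UlmC is produced and active.
No repressor is bound and UlmC is active, so *fenE* is transcribed.
So FenE is produced and active.
Mevalonate is present, so JovU is active.
No repressor is bound and FenE and JovU are active, so *zorT* is transcribed.
So ZorT is produced and active.
No repressor is bound and ZorT is active, so *temT* is transcribed.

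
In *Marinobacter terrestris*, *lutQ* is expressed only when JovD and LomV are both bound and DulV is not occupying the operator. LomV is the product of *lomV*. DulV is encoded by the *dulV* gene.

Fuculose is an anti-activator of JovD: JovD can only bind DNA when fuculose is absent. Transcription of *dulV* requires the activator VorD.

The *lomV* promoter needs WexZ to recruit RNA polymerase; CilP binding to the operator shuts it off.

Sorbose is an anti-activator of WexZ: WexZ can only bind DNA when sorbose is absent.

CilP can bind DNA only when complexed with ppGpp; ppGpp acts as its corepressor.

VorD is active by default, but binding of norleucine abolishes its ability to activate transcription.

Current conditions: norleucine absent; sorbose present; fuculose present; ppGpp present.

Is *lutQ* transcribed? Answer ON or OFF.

OFF

Norleucine is absent, so VorD is active.
No repressor is bound and VorD is active, so *dulV* is transcribed.
So DulV is produced and active.
Fuculose is present, so JovD is inactive.
Sorbose is present, so WexZ is inactive.
ppGpp is present, so CilP is active.
With repressor CilP bound, *lomV* is not transcribed.
So LomV is not produced.
With repressor DulV bound, *lutQ* is not transcribed.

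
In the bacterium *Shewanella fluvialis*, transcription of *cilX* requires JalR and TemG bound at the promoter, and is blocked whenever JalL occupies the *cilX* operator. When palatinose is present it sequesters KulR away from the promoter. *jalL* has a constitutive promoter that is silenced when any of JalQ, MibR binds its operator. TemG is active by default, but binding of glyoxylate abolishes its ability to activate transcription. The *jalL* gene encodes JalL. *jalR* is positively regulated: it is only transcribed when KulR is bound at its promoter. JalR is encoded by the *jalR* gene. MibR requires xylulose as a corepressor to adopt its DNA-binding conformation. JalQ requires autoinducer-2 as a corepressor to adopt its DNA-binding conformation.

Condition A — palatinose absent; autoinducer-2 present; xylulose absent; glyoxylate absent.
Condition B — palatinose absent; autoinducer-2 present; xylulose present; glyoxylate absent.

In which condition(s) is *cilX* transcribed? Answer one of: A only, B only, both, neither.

Condition A:
Palatinose is absent, so KulR is active.
No repressor is bound and KulR is active, so *jalR* is transcribed.
So JalR is produced and active.
Autoinducer-2 is present, so JalQ is active.
Xylulose is absent, so MibR is inactive.
With repressor JalQ bound, *jalL* is not transcribed.
So JalL is not produced.
Glyoxylate is absent, so TemG is active.
No repressor is bound and JalR and TemG are active, so *cilX* is transcribed.
→ *cilX* is ON in A.
Condition B:
Palatinose is absent, so KulR is active.
No repressor is bound and KulR is active, so *jalR* is transcribed.
So JalR is produced and active.
Autoinducer-2 is present, so JalQ is active.
Xylulose is present, so MibR is active.
With repressor JalQ bound, *jalL* is not transcribed.
So JalL is not produced.
Glyoxylate is absent, so TemG is active.
No repressor is bound and JalR and TemG are active, so *cilX* is transcribed.
→ *cilX* is ON in B.

both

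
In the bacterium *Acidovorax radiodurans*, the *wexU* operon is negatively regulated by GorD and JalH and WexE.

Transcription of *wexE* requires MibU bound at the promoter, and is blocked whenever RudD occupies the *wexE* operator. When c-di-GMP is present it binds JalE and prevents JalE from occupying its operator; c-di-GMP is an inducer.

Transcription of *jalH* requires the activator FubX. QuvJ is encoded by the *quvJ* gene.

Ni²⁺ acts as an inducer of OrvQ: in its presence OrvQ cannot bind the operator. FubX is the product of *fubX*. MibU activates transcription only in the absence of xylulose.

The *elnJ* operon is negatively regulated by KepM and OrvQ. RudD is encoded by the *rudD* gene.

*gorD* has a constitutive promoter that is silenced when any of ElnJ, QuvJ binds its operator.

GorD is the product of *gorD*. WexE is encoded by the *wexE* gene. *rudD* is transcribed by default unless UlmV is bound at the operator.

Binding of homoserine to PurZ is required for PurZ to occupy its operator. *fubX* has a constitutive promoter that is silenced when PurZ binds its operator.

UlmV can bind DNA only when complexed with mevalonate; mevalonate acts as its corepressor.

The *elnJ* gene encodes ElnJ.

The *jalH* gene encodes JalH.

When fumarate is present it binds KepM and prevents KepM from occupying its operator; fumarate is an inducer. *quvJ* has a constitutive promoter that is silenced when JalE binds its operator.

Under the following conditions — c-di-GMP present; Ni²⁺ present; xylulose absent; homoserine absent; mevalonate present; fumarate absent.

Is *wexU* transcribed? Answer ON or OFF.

OFF

Fumarate is absent, so KepM is active.
Ni²⁺ is present, so OrvQ is inactive.
With repressor KepM bound, *elnJ* is not transcribed.
So ElnJ is not produced.
c-di-GMP is present, so JalE is inactive.
With no repressor bound, *quvJ* is transcribed.
So QuvJ is produced and active.
With repressor QuvJ bound, *gorD* is not transcribed.
So GorD is not produced.
Homoserine is absent, so PurZ is inactive.
With no repressor bound, *fubX* is transcribed.
So FubX is produced and active.
No repressor is bound and FubX is active, so *jalH* is transcribed.
So JalH is produced and active.
Xylulose is absent, so MibU is active.
Mevalonate is present, so UlmV is active.
With repressor UlmV bound, *rudD* is not transcribed.
So RudD is not produced.
No repressor is bound and MibU is active, so *wexE* is transcribed.
So WexE is produced and active.
With repressor JalH bound, *wexU* is not transcribed.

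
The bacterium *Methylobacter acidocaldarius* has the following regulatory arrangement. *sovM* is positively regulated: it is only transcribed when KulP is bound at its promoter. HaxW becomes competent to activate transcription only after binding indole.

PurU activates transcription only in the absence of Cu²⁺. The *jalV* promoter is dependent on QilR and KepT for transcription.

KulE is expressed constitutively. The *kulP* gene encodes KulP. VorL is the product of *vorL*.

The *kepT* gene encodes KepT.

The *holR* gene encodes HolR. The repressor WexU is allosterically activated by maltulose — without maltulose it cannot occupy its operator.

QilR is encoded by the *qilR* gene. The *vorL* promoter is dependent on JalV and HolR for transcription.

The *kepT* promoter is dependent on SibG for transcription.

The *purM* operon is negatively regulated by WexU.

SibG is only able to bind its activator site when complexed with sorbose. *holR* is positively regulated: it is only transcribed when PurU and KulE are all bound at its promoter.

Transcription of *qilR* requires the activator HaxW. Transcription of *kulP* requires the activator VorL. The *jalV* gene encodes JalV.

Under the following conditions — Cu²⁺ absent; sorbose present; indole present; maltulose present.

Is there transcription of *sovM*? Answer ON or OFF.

Indole is present, so HaxW is active.
No repressor is bound and HaxW is active, so *qilR* is transcribed.
So QilR is produced and active.
Sorbose is present, so SibG is active.
No repressor is bound and SibG is active, so *kepT* is transcribed.
So KepT is produced and active.
No repressor is bound and QilR and KepT are active, so *jalV* is transcribed.
So JalV is produced and active.
Cu²⁺ is absent, so PurU is active.
KulE is produced constitutively and is active.
No repressor is bound and PurU and KulE are active, so *holR* is transcribed.
So HolR is produced and active.
No repressor is bound and JalV and HolR are active, so *vorL* is transcribed.
So VorL is produced and active.
No repressor is bound and VorL is active, so *kulP* is transcribed.
So KulP is produced and active.
No repressor is bound and KulP is active, so *sovM* is transcribed.

ON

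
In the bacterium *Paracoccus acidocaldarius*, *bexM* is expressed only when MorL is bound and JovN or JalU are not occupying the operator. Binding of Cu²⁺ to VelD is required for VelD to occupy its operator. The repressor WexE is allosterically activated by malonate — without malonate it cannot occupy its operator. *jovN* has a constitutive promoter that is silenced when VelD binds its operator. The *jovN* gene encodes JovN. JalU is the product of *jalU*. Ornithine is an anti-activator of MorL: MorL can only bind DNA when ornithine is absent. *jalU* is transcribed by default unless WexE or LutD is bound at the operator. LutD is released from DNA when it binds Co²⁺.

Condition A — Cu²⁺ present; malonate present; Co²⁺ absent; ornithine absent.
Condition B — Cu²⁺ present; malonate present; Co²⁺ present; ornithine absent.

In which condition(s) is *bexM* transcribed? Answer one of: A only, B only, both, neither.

both

Condition A:
Cu²⁺ is present, so VelD is active.
With repressor VelD bound, *jovN* is not transcribed.
So JovN is not produced.
Malonate is present, so WexE is active.
Co²⁺ is absent, so LutD is active.
With repressor WexE bound, *jalU* is not transcribed.
So JalU is not produced.
Ornithine is absent, so MorL is active.
No repressor is bound and MorL is active, so *bexM* is transcribed.
→ *bexM* is ON in A.
Condition B:
Cu²⁺ is present, so VelD is active.
With repressor VelD bound, *jovN* is not transcribed.
So JovN is not produced.
Malonate is present, so WexE is active.
Co²⁺ is present, so LutD is inactive.
With repressor WexE bound, *jalU* is not transcribed.
So JalU is not produced.
Ornithine is absent, so MorL is active.
No repressor is bound and MorL is active, so *bexM* is transcribed.
→ *bexM* is ON in B.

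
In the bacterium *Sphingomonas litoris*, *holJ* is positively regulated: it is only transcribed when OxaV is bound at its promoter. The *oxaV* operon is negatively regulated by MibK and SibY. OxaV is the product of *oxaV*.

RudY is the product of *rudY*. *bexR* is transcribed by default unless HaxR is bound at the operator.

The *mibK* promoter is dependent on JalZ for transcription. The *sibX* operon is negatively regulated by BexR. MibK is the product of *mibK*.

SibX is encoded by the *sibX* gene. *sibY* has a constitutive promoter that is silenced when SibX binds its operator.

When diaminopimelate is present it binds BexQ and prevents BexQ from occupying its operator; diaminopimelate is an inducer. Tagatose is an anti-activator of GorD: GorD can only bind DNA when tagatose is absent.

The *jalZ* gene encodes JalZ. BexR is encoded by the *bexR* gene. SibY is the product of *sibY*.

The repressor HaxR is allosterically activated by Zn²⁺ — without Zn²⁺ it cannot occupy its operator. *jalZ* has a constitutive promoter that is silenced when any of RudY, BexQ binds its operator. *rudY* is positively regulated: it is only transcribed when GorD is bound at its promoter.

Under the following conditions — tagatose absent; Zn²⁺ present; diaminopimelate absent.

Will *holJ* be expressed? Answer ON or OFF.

ON

Tagatose is absent, so GorD is active.
No repressor is bound and GorD is active, so *rudY* is transcribed.
So RudY is produced and active.
Diaminopimelate is absent, so BexQ is active.
With repressor RudY bound, *jalZ* is not transcribed.
So JalZ is not produced.
Required activator JalZ is absent, so *mibK* is not transcribed.
So MibK is not produced.
Zn²⁺ is present, so HaxR is active.
With repressor HaxR bound, *bexR* is not transcribed.
So BexR is not produced.
With no repressor bound, *sibX* is transcribed.
So SibX is produced and active.
With repressor SibX bound, *sibY* is not transcribed.
So SibY is not produced.
With no repressor bound, *oxaV* is transcribed.
So OxaV is produced and active.
No repressor is bound and OxaV is active, so *holJ* is transcribed.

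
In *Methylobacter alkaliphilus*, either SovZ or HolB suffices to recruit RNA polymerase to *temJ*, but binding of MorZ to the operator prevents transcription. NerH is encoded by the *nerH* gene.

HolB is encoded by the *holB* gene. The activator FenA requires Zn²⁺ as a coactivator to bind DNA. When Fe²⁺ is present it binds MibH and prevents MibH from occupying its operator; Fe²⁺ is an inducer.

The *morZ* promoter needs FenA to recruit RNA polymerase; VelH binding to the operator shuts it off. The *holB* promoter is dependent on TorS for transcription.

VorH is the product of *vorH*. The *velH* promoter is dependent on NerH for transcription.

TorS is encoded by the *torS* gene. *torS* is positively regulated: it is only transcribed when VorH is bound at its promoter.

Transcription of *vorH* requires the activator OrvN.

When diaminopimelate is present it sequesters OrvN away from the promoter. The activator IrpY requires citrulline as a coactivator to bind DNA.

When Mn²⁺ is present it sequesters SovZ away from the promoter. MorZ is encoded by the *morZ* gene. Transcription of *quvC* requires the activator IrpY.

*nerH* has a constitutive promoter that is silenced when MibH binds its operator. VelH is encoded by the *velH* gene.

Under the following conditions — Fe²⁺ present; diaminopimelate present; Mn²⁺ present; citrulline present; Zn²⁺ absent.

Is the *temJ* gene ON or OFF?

Mn²⁺ is present, so SovZ is inactive.
Diaminopimelate is present, so OrvN is inactive.
Required activator OrvN is absent, so *vorH* is not transcribed.
So VorH is not produced.
Required activator VorH is absent, so *torS* is not transcribed.
So TorS is not produced.
Required activator TorS is absent, so *holB* is not transcribed.
So HolB is not produced.
Fe²⁺ is present, so MibH is inactive.
With no repressor bound, *nerH* is transcribed.
So NerH is produced and active.
No repressor is bound and NerH is active, so *velH* is transcribed.
So VelH is produced and active.
Zn²⁺ is absent, so FenA is inactive.
With repressor VelH bound, *morZ* is not transcribed.
So MorZ is not produced.
No activator is available at the *temJ* promoter, so *temJ* is not transcribed.

OFF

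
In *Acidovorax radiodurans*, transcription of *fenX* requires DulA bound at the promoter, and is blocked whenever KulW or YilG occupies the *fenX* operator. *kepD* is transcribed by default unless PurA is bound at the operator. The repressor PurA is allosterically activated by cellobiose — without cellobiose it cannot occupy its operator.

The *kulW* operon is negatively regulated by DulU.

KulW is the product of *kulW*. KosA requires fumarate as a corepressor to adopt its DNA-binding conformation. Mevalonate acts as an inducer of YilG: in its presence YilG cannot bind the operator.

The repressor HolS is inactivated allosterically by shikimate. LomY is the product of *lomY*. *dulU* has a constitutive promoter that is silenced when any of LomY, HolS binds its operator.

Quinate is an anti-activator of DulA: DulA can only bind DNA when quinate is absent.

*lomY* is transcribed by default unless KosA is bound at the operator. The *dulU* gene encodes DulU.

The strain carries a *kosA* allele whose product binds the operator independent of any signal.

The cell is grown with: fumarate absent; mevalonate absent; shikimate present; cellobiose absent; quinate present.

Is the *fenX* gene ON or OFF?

OFF

KosA is constitutively active in this strain.
With repressor KosA bound, *lomY* is not transcribed.
So LomY is not produced.
Shikimate is present, so HolS is inactive.
With no repressor bound, *dulU* is transcribed.
So DulU is produced and active.
With repressor DulU bound, *kulW* is not transcribed.
So KulW is not produced.
Mevalonate is absent, so YilG is active.
Quinate is present, so DulA is inactive.
With repressor YilG bound, *fenX* is not transcribed.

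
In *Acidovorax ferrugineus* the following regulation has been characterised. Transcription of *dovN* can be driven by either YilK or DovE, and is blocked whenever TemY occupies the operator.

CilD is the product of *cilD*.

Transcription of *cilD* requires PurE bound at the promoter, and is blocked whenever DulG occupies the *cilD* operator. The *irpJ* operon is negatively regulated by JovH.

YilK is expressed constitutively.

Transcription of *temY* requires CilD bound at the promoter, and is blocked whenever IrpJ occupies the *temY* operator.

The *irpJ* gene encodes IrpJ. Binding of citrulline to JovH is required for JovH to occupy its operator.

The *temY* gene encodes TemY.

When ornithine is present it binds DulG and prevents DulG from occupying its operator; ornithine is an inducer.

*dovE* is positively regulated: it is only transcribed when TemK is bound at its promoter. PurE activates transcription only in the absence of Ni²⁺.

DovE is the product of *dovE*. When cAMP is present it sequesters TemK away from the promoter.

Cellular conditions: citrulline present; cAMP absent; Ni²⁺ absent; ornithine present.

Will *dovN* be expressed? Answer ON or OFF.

OFF

YilK is produced constitutively and is active.
cAMP is absent, so TemK is active.
No repressor is bound and TemK is active, so *dovE* is transcribed.
So DovE is produced and active.
Citrulline is present, so JovH is active.
With repressor JovH bound, *irpJ* is not transcribed.
So IrpJ is not produced.
Ni²⁺ is absent, so PurE is active.
Ornithine is present, so DulG is inactive.
No repressor is bound and PurE is active, so *cilD* is transcribed.
So CilD is produced and active.
No repressor is bound and CilD is active, so *temY* is transcribed.
So TemY is produced and active.
With repressor TemY bound, *dovN* is not transcribed.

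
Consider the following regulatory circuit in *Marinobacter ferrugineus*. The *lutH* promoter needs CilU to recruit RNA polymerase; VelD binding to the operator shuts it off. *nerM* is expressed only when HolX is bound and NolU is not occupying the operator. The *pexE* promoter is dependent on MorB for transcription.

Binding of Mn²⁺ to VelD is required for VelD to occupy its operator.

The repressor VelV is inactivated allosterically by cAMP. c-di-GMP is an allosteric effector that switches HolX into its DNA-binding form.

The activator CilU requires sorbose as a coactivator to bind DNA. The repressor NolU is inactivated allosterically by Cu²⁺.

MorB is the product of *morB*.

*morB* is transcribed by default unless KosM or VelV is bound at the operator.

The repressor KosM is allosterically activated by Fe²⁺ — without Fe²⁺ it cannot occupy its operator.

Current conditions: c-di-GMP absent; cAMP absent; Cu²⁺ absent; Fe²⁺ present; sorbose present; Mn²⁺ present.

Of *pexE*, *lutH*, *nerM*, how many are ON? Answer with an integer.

Fe²⁺ is present, so KosM is active.
cAMP is absent, so VelV is active.
With repressor KosM bound, *morB* is not transcribed.
So MorB is not produced.
Required activator MorB is absent, so *pexE* is not transcribed.
→ *pexE* is OFF.
Sorbose is present, so CilU is active.
Mn²⁺ is present, so VelD is active.
With repressor VelD bound, *lutH* is not transcribed.
→ *lutH* is OFF.
Cu²⁺ is absent, so NolU is active.
c-di-GMP is absent, so HolX is inactive.
With repressor NolU bound, *nerM* is not transcribed.
→ *nerM* is OFF.
0 of the 3 genes are transcribed.

0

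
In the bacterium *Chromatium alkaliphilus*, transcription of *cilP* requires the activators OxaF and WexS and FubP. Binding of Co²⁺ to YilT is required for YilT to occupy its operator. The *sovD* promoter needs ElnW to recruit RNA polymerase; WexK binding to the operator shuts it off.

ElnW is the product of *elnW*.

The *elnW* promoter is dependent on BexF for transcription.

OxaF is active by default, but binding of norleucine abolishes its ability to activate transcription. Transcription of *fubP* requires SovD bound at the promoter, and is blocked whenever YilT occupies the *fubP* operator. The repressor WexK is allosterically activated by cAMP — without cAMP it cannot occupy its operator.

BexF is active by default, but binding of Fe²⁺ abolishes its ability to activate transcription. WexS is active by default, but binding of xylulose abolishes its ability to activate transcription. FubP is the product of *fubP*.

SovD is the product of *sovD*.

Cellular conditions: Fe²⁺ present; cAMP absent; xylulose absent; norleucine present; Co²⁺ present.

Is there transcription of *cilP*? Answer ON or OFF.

Norleucine is present, so OxaF is inactive.
Xylulose is absent, so WexS is active.
Co²⁺ is present, so YilT is active.
Fe²⁺ is present, so BexF is inactive.
Required activator BexF is absent, so *elnW* is not transcribed.
So ElnW is not produced.
cAMP is absent, so WexK is inactive.
Required activator ElnW is absent, so *sovD* is not transcribed.
So SovD is not produced.
With repressor YilT bound, *fubP* is not transcribed.
So FubP is not produced.
Required activator OxaF is absent, so *cilP* is not transcribed.

OFF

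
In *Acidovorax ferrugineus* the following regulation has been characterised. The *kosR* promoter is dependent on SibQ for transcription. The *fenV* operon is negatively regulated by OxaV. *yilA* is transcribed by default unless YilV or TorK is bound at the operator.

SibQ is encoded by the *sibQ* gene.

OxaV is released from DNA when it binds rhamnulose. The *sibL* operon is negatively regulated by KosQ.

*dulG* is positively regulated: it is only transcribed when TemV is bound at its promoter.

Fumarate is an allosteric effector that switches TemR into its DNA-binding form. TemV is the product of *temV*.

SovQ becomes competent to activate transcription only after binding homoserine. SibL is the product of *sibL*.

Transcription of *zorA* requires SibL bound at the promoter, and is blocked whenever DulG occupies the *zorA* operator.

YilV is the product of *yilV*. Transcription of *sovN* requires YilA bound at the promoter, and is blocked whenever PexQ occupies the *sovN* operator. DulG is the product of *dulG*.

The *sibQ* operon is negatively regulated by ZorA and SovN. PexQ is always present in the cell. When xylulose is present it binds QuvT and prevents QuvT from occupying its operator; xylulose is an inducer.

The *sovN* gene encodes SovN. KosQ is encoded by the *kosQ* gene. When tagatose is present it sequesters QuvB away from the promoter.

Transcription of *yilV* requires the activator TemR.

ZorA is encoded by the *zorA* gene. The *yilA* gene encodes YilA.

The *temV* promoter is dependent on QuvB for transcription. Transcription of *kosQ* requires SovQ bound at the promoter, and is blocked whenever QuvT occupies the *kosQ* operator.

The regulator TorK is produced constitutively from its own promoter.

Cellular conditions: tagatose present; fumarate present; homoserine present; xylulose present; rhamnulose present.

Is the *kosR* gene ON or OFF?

Tagatose is present, so QuvB is inactive.
Required activator QuvB is absent, so *temV* is not transcribed.
So TemV is not produced.
Required activator TemV is absent, so *dulG* is not transcribed.
So DulG is not produced.
Xylulose is present, so QuvT is inactive.
Homoserine is present, so SovQ is active.
No repressor is bound and SovQ is active, so *kosQ* is transcribed.
So KosQ is produced and active.
With repressor KosQ bound, *sibL* is not transcribed.
So SibL is not produced.
Required activator SibL is absent, so *zorA* is not transcribed.
So ZorA is not produced.
PexQ is produced constitutively and is active.
Fumarate is present, so TemR is active.
No repressor is bound and TemR is active, so *yilV* is transcribed.
So YilV is produced and active.
TorK is produced constitutively and is active.
With repressor YilV bound, *yilA* is not transcribed.
So YilA is not produced.
With repressor PexQ bound, *sovN* is not transcribed.
So SovN is not produced.
With no repressor bound, *sibQ* is transcribed.
So SibQ is produced and active.
No repressor is bound and SibQ is active, so *kosR* is transcribed.

ON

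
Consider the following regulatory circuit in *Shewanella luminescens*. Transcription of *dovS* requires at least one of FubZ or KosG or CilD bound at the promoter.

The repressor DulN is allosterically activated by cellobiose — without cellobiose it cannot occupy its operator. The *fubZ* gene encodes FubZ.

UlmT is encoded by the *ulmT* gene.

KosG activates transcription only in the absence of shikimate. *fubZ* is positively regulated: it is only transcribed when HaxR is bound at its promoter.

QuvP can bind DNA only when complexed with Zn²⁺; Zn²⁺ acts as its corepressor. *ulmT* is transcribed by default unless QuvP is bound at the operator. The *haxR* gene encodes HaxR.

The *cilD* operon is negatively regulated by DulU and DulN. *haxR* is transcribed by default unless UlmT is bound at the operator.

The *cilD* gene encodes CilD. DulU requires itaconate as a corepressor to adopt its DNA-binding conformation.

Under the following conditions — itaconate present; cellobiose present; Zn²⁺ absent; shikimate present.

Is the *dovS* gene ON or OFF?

OFF

Zn²⁺ is absent, so QuvP is inactive.
With no repressor bound, *ulmT* is transcribed.
So UlmT is produced and active.
With repressor UlmT bound, *haxR* is not transcribed.
So HaxR is not produced.
Required activator HaxR is absent, so *fubZ* is not transcribed.
So FubZ is not produced.
Shikimate is present, so KosG is inactive.
Itaconate is present, so DulU is active.
Cellobiose is present, so DulN is active.
With repressor DulU bound, *cilD* is not transcribed.
So CilD is not produced.
No activator is available at the *dovS* promoter, so *dovS* is not transcribed.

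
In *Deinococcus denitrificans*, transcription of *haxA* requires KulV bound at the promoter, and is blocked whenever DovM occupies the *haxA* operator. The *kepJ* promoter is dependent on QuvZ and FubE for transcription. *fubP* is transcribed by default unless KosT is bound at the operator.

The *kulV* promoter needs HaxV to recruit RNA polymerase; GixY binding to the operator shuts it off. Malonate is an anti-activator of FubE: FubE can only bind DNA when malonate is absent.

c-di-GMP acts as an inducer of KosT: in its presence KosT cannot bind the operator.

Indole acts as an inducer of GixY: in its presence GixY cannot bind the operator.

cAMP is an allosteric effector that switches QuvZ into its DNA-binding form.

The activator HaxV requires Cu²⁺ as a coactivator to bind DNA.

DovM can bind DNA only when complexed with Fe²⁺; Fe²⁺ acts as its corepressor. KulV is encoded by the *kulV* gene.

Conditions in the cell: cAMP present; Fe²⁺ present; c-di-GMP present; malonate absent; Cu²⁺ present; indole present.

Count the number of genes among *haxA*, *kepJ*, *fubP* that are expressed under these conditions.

Fe²⁺ is present, so DovM is active.
Cu²⁺ is present, so HaxV is active.
Indole is present, so GixY is inactive.
No repressor is bound and HaxV is active, so *kulV* is transcribed.
So KulV is produced and active.
With repressor DovM bound, *haxA* is not transcribed.
→ *haxA* is OFF.
cAMP is present, so QuvZ is active.
Malonate is absent, so FubE is active.
No repressor is bound and QuvZ and FubE are active, so *kepJ* is transcribed.
→ *kepJ* is ON.
c-di-GMP is present, so KosT is inactive.
With no repressor bound, *fubP* is transcribed.
→ *fubP* is ON.
2 of the 3 genes are transcribed.

2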